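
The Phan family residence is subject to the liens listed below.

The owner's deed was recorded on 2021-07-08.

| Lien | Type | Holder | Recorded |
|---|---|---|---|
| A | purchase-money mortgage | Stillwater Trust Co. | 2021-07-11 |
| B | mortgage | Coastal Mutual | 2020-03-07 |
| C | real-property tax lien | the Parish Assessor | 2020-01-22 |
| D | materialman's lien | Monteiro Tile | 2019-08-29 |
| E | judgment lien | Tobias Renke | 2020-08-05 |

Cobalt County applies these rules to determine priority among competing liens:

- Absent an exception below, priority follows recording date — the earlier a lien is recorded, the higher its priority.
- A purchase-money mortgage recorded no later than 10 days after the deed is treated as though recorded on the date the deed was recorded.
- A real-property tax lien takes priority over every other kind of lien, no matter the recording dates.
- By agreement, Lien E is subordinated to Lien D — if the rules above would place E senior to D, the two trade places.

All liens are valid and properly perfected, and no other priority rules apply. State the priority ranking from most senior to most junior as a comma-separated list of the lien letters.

C, D, B, E, A

Adjusting effective dates: A's effective date is the deed date, 2021-07-08.
As a real-property tax lien, C is senior to every other lien.
The other liens, earliest effective date first: D (2019-08-29), B (2020-03-07), E (2020-08-05), A (2021-07-08).
E is already junior to D, so the subordination agreement changes nothing.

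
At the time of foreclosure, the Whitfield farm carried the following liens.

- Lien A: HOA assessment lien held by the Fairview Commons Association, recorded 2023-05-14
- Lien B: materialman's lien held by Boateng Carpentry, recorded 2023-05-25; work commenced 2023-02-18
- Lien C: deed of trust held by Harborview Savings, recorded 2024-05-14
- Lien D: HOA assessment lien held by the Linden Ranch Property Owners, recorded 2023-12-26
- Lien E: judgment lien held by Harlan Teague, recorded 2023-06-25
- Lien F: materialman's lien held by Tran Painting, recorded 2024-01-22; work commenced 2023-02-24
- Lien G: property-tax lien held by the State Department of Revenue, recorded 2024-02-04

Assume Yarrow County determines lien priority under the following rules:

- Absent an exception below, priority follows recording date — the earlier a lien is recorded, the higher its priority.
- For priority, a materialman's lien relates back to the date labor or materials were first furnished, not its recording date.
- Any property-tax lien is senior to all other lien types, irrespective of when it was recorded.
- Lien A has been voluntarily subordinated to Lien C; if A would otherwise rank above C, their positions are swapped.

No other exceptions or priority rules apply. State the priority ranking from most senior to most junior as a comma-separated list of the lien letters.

Effective dates: B relates back to 2023-02-18 (work commenced); F's effective date is 2023-02-24, when work began.
G is a property-tax lien, so it outranks all other liens regardless of date.
Among the remaining liens, by effective date: B (2023-02-18), F (2023-02-24), A (2023-05-14), E (2023-06-25), D (2023-12-26), C (2024-05-14).
Because A would otherwise rank above C, the subordination swaps them.

G, B, F, C, E, D, A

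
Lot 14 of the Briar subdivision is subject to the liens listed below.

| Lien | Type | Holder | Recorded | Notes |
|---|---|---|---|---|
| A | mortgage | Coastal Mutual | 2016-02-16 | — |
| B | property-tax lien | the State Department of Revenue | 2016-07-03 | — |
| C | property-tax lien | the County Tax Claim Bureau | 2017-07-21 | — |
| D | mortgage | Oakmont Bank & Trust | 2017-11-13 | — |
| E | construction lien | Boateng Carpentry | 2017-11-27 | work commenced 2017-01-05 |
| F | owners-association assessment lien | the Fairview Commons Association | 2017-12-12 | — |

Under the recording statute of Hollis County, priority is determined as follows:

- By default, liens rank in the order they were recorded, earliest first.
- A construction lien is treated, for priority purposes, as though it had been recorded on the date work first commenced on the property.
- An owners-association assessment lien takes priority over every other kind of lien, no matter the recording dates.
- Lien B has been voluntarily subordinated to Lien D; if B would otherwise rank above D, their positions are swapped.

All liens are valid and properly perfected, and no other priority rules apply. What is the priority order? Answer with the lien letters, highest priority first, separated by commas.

F, A, D, E, C, B

Effective dates after the stated exceptions: E is treated as recorded 2017-01-05, the work-commencement date.
F, as an owners-association assessment lien, has superpriority and ranks first.
The other liens, earliest effective date first: A (2016-02-16), B (2016-07-03), E (2017-01-05), C (2017-07-21), D (2017-11-13).
Because B would otherwise rank above D, the subordination swaps them.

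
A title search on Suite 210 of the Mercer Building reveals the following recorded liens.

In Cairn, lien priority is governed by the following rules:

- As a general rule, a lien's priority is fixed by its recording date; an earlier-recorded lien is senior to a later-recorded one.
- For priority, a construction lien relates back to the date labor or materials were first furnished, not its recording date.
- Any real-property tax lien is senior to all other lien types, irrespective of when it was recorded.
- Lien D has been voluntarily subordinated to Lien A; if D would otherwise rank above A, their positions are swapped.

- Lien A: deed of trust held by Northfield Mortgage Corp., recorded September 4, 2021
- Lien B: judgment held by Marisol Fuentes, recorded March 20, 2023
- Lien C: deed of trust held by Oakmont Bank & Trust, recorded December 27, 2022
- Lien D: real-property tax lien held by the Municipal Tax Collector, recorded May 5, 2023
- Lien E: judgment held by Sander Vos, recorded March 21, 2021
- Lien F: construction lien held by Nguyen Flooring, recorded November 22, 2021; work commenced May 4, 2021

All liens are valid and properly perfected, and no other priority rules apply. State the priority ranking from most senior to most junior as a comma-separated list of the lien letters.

First, effective dates: F's effective date is May 4, 2021, when work began.
D is a real-property tax lien and takes priority over every other lien.
Ordering the rest by effective date: E (March 21, 2021), F (May 4, 2021), A (September 4, 2021), C (December 27, 2022), B (March 20, 2023).
D would otherwise be senior to A, so under the subordination agreement D and A exchange positions.

A, E, F, D, C, B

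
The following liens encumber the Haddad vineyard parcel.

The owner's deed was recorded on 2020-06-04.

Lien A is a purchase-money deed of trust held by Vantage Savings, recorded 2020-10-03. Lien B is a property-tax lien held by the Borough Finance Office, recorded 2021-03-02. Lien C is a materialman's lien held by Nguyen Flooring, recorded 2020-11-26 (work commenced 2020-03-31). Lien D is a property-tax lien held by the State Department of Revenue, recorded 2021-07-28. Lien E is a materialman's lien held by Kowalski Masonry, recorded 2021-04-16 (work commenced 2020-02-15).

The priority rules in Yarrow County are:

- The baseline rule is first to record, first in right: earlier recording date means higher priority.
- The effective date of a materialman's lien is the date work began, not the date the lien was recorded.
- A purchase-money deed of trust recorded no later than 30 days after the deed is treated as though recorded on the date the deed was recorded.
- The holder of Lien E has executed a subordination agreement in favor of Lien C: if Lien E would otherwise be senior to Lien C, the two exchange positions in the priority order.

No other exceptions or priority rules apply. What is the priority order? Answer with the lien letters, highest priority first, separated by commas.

Effective dates: A missed the 30-day window (121 days after the deed), so its recording date stands; C's effective date is 2020-03-31, when work began; E relates back to 2020-02-15 (work commenced).
By effective date: E (2020-02-15), C (2020-03-31), A (2020-10-03), B (2021-03-02), D (2021-07-28).
The subordination applies — E was senior to C — so E and C swap.

C, E, A, B, D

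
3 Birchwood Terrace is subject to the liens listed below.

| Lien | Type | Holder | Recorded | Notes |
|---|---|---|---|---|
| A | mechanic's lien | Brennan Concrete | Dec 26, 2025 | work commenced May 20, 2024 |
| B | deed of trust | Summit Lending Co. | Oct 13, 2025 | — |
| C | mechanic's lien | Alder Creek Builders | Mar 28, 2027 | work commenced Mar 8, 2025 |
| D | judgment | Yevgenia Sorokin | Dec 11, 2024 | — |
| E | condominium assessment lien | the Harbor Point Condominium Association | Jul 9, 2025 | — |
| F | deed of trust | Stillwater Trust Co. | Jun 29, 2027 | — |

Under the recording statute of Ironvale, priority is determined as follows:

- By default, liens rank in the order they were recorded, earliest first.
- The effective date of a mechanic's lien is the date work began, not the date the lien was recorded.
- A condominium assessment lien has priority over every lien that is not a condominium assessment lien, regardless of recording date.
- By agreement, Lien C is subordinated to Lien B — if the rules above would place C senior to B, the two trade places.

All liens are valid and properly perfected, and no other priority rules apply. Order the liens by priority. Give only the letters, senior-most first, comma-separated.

Adjusting effective dates: A relates back to May 20, 2024 (work commenced); C relates back to Mar 8, 2025 (work commenced).
E, as a condominium assessment lien, has superpriority and ranks first.
Ordering the rest by effective date: A (May 20, 2024), D (Dec 11, 2024), C (Mar 8, 2025), B (Oct 13, 2025), F (Jun 29, 2027).
C is senior to B before the subordination, so the two trade places.

E, A, D, B, C, F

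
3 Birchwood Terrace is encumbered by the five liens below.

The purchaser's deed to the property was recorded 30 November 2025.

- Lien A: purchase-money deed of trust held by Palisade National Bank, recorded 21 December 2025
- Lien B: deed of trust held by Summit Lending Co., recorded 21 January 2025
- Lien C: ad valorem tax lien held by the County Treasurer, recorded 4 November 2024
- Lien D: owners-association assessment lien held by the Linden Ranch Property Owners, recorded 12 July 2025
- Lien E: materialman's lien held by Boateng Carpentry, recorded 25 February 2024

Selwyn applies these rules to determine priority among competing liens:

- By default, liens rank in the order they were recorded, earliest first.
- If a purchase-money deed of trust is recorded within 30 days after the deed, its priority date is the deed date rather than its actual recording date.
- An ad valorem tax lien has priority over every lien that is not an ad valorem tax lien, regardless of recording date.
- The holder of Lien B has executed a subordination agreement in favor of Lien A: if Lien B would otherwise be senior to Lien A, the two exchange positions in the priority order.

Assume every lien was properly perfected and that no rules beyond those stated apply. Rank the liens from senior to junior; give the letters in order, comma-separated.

C, E, A, D, B

Effective dates after the stated exceptions: A's effective date is the deed date, 30 November 2025.
C is an ad valorem tax lien and takes priority over every other lien.
Among the remaining liens, by effective date: E (25 February 2024), B (21 January 2025), D (12 July 2025), A (30 November 2025).
Because B would otherwise rank above A, the subordination swaps them.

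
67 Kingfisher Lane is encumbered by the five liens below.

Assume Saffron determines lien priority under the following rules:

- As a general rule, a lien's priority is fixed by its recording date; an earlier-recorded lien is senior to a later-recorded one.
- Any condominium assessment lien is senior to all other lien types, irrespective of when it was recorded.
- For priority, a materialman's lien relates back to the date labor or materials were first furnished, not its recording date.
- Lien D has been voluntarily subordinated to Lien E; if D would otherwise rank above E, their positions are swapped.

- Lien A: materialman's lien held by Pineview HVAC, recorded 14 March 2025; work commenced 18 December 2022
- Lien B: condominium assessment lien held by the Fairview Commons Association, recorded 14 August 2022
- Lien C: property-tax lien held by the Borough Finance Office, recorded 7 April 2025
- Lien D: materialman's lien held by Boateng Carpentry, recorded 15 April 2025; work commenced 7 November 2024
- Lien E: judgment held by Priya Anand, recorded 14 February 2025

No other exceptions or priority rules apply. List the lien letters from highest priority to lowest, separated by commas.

B, A, E, D, C

Adjusting effective dates: A's effective date is 18 December 2022, when work began; D's effective date is 7 November 2024, when work began.
B is a condominium assessment lien and takes priority over every other lien.
Among the remaining liens, by effective date: A (18 December 2022), D (7 November 2024), E (14 February 2025), C (7 April 2025).
D would otherwise be senior to E, so under the subordination agreement D and E exchange positions.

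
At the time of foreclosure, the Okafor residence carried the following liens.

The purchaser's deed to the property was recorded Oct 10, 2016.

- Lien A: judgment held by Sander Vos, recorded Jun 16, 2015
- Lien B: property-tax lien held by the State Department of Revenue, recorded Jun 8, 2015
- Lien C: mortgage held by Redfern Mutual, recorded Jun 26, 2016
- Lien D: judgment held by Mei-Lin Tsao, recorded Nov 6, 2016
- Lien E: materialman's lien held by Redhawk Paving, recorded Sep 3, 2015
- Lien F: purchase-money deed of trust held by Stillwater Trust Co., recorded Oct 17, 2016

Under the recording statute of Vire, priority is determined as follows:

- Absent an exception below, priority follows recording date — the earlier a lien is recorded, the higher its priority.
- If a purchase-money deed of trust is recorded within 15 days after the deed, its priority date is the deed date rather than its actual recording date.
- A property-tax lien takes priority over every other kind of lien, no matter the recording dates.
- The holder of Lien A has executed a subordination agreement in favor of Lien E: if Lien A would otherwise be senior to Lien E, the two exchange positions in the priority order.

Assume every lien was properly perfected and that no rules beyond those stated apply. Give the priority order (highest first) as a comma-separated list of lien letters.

B, E, A, C, F, D

Effective dates after the stated exceptions: F's effective date is the deed date, Oct 10, 2016.
B, as a property-tax lien, has superpriority and ranks first.
The other liens, earliest effective date first: A (Jun 16, 2015), E (Sep 3, 2015), C (Jun 26, 2016), F (Oct 10, 2016), D (Nov 6, 2016).
The subordination applies — A was senior to E — so A and E swap.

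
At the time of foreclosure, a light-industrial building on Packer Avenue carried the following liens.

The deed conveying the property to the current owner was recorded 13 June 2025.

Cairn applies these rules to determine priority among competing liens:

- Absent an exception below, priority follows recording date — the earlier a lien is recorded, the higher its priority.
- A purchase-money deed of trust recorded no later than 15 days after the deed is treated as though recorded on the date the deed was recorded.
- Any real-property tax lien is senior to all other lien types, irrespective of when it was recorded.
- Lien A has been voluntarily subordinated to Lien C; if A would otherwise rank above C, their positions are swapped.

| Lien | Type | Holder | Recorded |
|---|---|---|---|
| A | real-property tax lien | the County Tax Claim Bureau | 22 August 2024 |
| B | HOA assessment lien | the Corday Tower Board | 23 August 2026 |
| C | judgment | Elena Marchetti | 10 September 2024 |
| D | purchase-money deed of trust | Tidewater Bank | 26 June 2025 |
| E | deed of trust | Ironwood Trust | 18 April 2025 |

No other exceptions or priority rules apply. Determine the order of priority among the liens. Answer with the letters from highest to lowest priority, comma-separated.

Adjusting effective dates: D's effective date is the deed date, 13 June 2025.
A is a real-property tax lien, so it outranks all other liens regardless of date.
Among the remaining liens, by effective date: C (10 September 2024), E (18 April 2025), D (13 June 2025), B (23 August 2026).
Because A would otherwise rank above C, the subordination swaps them.

C, A, E, D, B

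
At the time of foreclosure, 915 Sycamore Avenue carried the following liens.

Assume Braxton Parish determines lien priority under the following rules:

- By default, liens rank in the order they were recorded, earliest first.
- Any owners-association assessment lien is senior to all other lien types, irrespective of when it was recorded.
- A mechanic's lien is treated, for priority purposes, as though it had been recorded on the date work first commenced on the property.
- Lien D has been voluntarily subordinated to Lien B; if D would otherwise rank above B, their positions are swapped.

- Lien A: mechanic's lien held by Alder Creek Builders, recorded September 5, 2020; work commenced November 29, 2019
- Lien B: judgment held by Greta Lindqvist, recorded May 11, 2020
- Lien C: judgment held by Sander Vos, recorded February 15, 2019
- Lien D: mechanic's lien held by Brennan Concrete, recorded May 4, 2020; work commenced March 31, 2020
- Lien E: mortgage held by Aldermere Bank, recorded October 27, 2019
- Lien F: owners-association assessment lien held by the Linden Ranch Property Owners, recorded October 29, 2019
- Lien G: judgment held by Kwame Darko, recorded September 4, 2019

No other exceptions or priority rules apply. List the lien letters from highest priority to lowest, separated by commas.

First, effective dates: A relates back to November 29, 2019 (work commenced); D's effective date is March 31, 2020, when work began.
F, as an owners-association assessment lien, has superpriority and ranks first.
Remaining liens by effective date: C (February 15, 2019), G (September 4, 2019), E (October 27, 2019), A (November 29, 2019), D (March 31, 2020), B (May 11, 2020).
D is senior to B before the subordination, so the two trade places.

F, C, G, E, A, B, D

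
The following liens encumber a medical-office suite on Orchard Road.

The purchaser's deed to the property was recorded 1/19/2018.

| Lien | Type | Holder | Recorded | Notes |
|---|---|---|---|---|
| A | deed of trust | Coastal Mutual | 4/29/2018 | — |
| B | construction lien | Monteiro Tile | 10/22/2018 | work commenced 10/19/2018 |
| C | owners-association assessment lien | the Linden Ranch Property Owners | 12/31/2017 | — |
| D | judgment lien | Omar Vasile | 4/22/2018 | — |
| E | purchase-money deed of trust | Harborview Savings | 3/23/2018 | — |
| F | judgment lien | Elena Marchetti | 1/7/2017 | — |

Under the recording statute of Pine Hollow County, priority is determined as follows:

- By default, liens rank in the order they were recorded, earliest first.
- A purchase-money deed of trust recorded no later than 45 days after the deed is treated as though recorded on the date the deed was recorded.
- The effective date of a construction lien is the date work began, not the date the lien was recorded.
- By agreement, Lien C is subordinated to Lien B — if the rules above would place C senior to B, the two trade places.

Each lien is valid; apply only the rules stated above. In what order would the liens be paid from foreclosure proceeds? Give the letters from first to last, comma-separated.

F, B, E, D, A, C

Adjusting effective dates: B's effective date is 10/19/2018, when work began; E was recorded 63 days after the deed, outside the 45-day window, so it keeps its recording date.
By effective date, earliest first: F (1/7/2017), C (12/31/2017), E (3/23/2018), D (4/22/2018), A (4/29/2018), B (10/19/2018).
C would otherwise be senior to B, so under the subordination agreement C and B exchange positions.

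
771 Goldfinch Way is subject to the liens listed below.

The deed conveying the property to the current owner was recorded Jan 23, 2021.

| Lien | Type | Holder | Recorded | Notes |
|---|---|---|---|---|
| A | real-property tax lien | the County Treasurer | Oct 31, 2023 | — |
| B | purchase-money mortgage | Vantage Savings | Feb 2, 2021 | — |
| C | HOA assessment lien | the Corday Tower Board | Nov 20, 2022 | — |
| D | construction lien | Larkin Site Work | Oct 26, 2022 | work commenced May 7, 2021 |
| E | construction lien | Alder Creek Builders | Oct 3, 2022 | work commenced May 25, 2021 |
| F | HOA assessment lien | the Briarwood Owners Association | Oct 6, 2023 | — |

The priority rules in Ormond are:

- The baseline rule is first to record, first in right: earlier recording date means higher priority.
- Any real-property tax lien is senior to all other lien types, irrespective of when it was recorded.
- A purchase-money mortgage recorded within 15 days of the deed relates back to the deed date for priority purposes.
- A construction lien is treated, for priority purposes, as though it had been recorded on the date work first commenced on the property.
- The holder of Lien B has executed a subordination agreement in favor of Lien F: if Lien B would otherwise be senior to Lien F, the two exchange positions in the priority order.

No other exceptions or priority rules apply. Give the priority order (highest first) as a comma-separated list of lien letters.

Effective dates: B relates back to the deed date Jan 23, 2021; D's effective date is May 7, 2021, when work began; E relates back to May 25, 2021 (work commenced).
A is a real-property tax lien, so it outranks all other liens regardless of date.
Ordering the rest by effective date: B (Jan 23, 2021), D (May 7, 2021), E (May 25, 2021), C (Nov 20, 2022), F (Oct 6, 2023).
B is senior to F before the subordination, so the two trade places.

A, F, D, E, C, B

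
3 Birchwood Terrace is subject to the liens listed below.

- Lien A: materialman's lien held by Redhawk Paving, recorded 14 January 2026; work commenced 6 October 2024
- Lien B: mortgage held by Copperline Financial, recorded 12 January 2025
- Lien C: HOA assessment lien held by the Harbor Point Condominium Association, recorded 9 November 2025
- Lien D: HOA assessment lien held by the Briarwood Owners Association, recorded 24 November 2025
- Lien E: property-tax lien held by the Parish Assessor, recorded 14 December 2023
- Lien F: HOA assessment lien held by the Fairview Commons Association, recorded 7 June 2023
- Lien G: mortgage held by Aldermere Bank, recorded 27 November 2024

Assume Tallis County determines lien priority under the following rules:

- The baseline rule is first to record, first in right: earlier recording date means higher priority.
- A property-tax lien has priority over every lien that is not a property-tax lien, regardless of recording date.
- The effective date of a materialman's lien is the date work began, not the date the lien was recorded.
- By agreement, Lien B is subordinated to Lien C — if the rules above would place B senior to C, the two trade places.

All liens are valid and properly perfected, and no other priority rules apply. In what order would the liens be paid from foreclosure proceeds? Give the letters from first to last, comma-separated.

Adjusting effective dates: A's effective date is 6 October 2024, when work began.
E, as a property-tax lien, has superpriority and ranks first.
Among the remaining liens, by effective date: F (7 June 2023), A (6 October 2024), G (27 November 2024), B (12 January 2025), C (9 November 2025), D (24 November 2025).
B is senior to C before the subordination, so the two trade places.

E, F, A, G, C, B, D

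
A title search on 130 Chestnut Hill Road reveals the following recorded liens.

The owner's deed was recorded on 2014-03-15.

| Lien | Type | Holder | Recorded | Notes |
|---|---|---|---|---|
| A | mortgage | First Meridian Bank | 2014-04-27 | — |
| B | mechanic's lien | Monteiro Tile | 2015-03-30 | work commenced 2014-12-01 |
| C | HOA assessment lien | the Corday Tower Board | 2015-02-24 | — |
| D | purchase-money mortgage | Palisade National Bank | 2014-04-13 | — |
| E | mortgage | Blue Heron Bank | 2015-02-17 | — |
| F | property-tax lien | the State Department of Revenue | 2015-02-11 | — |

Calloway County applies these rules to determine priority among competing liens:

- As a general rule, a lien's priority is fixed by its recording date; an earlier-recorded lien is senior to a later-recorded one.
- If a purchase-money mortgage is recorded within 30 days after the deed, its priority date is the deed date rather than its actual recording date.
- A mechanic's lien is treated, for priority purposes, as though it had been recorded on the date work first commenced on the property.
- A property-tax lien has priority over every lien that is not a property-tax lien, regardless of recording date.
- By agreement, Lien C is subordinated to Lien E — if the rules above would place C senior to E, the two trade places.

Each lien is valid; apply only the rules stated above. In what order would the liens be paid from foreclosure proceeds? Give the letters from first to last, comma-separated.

F, D, A, B, E, C

Effective dates after the stated exceptions: B's effective date is 2014-12-01, when work began; D's effective date is the deed date, 2014-03-15.
As a property-tax lien, F is senior to every other lien.
The other liens, earliest effective date first: D (2014-03-15), A (2014-04-27), B (2014-12-01), E (2015-02-17), C (2015-02-24).
Since C is not senior to E, the subordination leaves the order unchanged.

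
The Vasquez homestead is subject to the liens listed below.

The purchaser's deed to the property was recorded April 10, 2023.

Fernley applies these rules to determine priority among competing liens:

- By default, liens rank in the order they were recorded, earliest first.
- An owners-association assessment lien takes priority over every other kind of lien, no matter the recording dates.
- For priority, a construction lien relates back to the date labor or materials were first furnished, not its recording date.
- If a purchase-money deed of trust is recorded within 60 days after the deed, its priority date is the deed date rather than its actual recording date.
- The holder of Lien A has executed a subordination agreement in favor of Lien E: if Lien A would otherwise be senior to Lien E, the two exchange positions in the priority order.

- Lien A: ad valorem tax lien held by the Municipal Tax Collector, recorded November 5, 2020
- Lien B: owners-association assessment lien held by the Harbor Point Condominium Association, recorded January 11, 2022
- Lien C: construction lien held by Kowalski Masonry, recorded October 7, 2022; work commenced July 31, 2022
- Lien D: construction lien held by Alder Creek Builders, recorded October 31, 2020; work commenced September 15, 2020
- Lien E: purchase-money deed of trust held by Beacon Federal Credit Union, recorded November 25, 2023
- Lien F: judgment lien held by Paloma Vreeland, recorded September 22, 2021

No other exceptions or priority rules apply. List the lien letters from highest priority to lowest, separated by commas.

Effective dates after the stated exceptions: C's effective date is July 31, 2022, when work began; D relates back to September 15, 2020 (work commenced); E was recorded 229 days after the deed, outside the 60-day window, so it keeps its recording date.
B, as an owners-association assessment lien, has superpriority and ranks first.
Among the remaining liens, by effective date: D (September 15, 2020), A (November 5, 2020), F (September 22, 2021), C (July 31, 2022), E (November 25, 2023).
A is senior to E before the subordination, so the two trade places.

B, D, E, F, C, A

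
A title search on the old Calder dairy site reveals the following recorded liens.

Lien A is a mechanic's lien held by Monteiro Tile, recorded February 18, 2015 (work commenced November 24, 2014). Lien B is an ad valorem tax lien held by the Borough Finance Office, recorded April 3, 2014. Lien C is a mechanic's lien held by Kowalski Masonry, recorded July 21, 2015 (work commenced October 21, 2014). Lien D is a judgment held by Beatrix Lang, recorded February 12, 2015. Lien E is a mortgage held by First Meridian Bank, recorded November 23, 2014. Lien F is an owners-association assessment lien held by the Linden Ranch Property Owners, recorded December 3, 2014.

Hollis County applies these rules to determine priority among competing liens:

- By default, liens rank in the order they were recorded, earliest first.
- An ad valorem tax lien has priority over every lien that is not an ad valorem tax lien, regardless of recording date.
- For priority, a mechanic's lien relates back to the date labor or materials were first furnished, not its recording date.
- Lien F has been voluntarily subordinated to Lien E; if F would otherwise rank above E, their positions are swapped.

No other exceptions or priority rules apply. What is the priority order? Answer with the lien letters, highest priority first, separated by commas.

B, C, E, A, F, D

First, effective dates: A is treated as recorded November 24, 2014, the work-commencement date; C's effective date is October 21, 2014, when work began.
As an ad valorem tax lien, B is senior to every other lien.
Among the remaining liens, by effective date: C (October 21, 2014), E (November 23, 2014), A (November 24, 2014), F (December 3, 2014), D (February 12, 2015).
F already ranks below E; the subordination has no effect.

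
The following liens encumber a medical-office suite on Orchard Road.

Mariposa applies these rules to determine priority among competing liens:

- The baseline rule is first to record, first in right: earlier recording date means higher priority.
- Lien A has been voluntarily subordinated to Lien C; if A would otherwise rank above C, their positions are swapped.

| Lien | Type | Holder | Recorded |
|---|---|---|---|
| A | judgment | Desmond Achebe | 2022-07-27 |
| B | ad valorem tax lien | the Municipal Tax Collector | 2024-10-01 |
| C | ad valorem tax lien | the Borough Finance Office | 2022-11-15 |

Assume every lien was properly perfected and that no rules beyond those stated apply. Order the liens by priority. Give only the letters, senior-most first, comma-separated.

C, A, B

Sorted by effective date: A (2022-07-27), C (2022-11-15), B (2024-10-01).
A is senior to C before the subordination, so the two trade places.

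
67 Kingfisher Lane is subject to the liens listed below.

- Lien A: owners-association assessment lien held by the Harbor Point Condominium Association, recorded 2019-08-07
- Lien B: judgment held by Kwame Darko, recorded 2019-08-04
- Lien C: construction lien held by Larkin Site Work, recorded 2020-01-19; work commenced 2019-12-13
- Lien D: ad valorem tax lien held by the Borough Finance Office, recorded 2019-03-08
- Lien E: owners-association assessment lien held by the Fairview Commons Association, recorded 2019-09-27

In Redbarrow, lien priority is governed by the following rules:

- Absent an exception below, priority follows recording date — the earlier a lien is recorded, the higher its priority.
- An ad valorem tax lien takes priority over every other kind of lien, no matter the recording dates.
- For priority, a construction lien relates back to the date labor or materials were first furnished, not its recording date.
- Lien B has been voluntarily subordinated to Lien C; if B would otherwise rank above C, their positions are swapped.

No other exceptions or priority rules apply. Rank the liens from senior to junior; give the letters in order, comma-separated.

Effective dates after the stated exceptions: C's effective date is 2019-12-13, when work began.
As an ad valorem tax lien, D is senior to every other lien.
Among the remaining liens, by effective date: B (2019-08-04), A (2019-08-07), E (2019-09-27), C (2019-12-13).
B would otherwise be senior to C, so under the subordination agreement B and C exchange positions.

D, C, A, E, B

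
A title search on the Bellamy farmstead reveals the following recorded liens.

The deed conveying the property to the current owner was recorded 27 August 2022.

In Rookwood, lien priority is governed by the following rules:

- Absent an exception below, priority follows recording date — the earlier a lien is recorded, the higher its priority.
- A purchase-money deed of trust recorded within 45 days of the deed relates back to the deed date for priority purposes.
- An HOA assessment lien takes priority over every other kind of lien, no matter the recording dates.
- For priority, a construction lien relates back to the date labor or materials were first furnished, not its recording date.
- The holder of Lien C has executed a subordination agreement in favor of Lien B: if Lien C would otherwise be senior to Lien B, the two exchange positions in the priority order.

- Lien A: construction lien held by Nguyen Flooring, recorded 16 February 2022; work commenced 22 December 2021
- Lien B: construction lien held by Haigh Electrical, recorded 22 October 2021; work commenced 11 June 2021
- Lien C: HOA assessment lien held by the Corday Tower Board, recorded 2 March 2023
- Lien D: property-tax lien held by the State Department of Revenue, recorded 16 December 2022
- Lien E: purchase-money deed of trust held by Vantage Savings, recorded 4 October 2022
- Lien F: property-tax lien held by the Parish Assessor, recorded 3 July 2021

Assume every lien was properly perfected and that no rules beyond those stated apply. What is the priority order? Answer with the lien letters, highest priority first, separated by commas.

B, C, F, A, E, D

First, effective dates: A's effective date is 22 December 2021, when work began; B is treated as recorded 11 June 2021, the work-commencement date; E relates back to the deed date 27 August 2022.
C is an HOA assessment lien and takes priority over every other lien.
Among the remaining liens, by effective date: B (11 June 2021), F (3 July 2021), A (22 December 2021), E (27 August 2022), D (16 December 2022).
The subordination applies — C was senior to B — so C and B swap.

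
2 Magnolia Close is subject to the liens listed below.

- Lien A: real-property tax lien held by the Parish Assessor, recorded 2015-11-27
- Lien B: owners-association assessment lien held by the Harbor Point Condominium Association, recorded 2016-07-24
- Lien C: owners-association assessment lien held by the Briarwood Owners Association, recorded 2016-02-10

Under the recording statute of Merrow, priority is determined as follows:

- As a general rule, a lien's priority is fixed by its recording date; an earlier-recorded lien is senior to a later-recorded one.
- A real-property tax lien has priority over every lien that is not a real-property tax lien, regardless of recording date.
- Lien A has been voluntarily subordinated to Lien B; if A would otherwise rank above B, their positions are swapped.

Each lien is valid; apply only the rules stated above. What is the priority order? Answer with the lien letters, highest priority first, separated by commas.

A is a real-property tax lien, so it outranks all other liens regardless of date.
The other liens, earliest effective date first: C (2016-02-10), B (2016-07-24).
A is senior to B before the subordination, so the two trade places.

B, C, A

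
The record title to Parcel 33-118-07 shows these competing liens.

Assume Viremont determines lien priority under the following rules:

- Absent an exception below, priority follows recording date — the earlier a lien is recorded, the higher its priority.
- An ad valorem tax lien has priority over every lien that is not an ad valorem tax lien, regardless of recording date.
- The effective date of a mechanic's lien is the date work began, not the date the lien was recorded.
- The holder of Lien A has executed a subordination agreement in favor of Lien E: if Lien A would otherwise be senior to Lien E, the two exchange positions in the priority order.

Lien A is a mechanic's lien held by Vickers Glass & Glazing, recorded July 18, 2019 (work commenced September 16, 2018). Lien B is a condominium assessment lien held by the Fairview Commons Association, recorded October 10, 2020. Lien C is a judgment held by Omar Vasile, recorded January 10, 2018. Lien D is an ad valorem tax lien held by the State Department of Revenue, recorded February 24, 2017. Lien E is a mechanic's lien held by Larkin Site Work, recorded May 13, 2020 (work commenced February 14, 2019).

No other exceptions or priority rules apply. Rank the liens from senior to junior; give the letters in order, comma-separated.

D, C, E, A, B

Effective dates: A relates back to September 16, 2018 (work commenced); E is treated as recorded February 14, 2019, the work-commencement date.
D, as an ad valorem tax lien, has superpriority and ranks first.
Ordering the rest by effective date: C (January 10, 2018), A (September 16, 2018), E (February 14, 2019), B (October 10, 2020).
Because A would otherwise rank above E, the subordination swaps them.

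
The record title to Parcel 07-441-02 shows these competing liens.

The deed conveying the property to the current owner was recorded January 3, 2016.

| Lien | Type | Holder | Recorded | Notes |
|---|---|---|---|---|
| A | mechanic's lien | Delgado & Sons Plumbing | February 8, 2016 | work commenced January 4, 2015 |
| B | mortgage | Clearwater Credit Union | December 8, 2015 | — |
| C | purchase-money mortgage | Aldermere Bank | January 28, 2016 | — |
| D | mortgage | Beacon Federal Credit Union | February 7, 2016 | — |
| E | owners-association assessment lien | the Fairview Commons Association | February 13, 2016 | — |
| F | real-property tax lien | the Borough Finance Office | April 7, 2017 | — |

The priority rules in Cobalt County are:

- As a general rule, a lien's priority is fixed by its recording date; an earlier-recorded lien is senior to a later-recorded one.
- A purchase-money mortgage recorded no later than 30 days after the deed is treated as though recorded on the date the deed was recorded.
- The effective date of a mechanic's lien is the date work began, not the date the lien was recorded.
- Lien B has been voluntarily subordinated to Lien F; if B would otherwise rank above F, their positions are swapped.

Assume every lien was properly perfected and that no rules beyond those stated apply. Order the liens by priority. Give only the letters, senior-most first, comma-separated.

A, F, C, D, E, B

Effective dates: A is treated as recorded January 4, 2015, the work-commencement date; C relates back to the deed date January 3, 2016.
By effective date: A (January 4, 2015), B (December 8, 2015), C (January 3, 2016), D (February 7, 2016), E (February 13, 2016), F (April 7, 2017).
Because B would otherwise rank above F, the subordination swaps them.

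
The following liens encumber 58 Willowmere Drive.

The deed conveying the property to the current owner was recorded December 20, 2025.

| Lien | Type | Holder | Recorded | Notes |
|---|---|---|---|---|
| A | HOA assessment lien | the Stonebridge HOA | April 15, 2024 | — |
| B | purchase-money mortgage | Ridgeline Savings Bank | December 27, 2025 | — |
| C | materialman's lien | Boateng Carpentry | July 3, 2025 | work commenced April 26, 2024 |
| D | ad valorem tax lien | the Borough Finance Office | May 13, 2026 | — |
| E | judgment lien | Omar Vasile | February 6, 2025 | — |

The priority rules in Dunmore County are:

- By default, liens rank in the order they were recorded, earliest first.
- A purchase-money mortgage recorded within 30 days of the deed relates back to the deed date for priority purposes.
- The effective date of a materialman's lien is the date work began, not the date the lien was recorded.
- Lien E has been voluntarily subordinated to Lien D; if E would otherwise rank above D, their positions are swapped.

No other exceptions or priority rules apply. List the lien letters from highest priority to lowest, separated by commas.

A, C, D, B, E

Adjusting effective dates: B relates back to the deed date December 20, 2025; C relates back to April 26, 2024 (work commenced).
Sorted by effective date: A (April 15, 2024), C (April 26, 2024), E (February 6, 2025), B (December 20, 2025), D (May 13, 2026).
E is senior to D before the subordination, so the two trade places.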